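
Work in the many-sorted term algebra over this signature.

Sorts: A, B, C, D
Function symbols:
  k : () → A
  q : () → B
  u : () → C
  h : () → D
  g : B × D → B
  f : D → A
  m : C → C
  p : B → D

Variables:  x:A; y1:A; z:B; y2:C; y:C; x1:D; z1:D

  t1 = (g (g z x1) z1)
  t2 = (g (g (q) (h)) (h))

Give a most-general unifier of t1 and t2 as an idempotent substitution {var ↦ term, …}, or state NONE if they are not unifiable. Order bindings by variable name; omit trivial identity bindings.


{x1 ↦ (h), z ↦ (q), z1 ↦ (h)}


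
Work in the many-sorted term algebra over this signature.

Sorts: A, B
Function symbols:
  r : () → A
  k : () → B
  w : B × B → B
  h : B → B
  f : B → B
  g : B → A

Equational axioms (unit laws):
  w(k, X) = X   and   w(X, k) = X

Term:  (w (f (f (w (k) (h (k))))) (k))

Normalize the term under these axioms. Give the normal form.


1. (w (f (f (w (k) (h (k))))) (k))  →  (f (f (w (k) (h (k)))))
2. (f (f (w (k) (h (k)))))  →  (f (f (h (k))))

normal form = (f (f (h (k))))


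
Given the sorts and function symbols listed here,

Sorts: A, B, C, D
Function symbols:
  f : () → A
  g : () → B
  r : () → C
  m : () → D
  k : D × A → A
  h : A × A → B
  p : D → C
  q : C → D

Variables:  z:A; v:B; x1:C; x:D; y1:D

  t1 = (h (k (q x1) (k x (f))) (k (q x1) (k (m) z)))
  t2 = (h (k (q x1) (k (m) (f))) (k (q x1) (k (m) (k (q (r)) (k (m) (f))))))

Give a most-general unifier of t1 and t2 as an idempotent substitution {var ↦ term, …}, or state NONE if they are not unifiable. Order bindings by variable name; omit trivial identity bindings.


{x ↦ (m), z ↦ (k (q (r)) (k (m) (f)))}


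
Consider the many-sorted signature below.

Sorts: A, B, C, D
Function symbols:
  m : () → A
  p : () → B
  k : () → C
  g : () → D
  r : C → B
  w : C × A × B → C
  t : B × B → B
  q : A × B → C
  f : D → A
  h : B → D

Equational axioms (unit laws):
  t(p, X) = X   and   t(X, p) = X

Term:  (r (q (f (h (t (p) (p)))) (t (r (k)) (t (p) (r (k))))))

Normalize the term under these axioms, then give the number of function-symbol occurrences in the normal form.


size = 10

1. (r (q (f (h (t (p) (p)))) (t (r (k)) (t (p) (r (k))))))  →  (r (q (f (h (p))) (t (r (k)) (t (p) (r (k))))))
2. (r (q (f (h (p))) (t (r (k)) (t (p) (r (k))))))  →  (r (q (f (h (p))) (t (r (k)) (r (k)))))
normal form: (r (q (f (h (p))) (t (r (k)) (r (k)))))


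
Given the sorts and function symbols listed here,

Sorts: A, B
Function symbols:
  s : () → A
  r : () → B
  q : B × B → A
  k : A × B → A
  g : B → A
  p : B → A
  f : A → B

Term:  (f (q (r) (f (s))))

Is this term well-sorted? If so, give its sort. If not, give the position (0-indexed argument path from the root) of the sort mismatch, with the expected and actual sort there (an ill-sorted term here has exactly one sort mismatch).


well-sorted; sort = B

    (r) : B
      (s) : A
    (f (s)) : B
  (q (r) (f (s))) : A
(f (q (r) (f (s)))) : B


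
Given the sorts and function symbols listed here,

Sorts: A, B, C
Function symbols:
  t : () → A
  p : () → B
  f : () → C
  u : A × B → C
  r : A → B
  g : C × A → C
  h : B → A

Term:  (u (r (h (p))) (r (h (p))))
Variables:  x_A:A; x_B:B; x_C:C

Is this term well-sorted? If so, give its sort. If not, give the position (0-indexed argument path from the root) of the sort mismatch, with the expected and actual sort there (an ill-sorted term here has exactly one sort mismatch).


ill-sorted at position [0]: expected A, got B

      (p) : B
    (h (p)) : A
  (r (h (p))) : B
      (p) : B
    (h (p)) : A
  (r (h (p))) : B
(u (r (h (p))) (r (h (p)))) : ✗ arg 0 at [0] has sort B, expected A


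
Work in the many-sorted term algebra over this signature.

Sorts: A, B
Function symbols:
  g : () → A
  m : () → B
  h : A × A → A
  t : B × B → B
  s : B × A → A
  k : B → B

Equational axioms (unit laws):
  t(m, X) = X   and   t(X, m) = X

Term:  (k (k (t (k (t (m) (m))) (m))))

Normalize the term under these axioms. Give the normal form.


1. (k (k (t (k (t (m) (m))) (m))))  →  (k (k (k (t (m) (m)))))
2. (k (k (k (t (m) (m)))))  →  (k (k (k (m))))

normal form = (k (k (k (m))))


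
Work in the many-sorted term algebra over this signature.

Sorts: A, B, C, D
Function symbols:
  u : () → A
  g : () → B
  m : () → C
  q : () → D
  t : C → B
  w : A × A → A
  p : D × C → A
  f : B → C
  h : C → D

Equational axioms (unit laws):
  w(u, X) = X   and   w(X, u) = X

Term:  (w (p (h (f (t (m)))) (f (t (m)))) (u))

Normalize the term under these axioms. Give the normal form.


normal form = (p (h (f (t (m)))) (f (t (m))))

1. (w (p (h (f (t (m)))) (f (t (m)))) (u))  →  (p (h (f (t (m)))) (f (t (m))))


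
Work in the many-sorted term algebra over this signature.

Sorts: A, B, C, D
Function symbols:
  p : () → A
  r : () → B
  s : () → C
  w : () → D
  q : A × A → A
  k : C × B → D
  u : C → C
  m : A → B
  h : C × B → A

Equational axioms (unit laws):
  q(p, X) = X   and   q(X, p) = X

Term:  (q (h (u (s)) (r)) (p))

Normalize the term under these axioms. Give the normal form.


normal form = (h (u (s)) (r))

1. (q (h (u (s)) (r)) (p))  →  (h (u (s)) (r))


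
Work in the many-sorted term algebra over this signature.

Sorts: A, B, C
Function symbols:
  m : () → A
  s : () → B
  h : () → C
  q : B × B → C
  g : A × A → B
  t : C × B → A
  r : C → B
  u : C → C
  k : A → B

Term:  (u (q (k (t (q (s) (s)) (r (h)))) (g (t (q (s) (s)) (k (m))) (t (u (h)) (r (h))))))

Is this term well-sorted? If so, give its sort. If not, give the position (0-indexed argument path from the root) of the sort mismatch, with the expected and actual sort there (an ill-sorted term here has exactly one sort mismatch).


well-sorted; sort = C

          (s) : B
          (s) : B
        (q (s) (s)) : C
          (h) : C
        (r (h)) : B
      (t (q (s) (s)) (r (h))) : A
    (k (t (q (s) (s)) (r (h)))) : B
          (s) : B
          (s) : B
        (q (s) (s)) : C
          (m) : A
        (k (m)) : B
      (t (q (s) (s)) (k (m))) : A
          (h) : C
        (u (h)) : C
          (h) : C
        (r (h)) : B
      (t (u (h)) (r (h))) : A
    (g (t (q (s) (s)) (k (m))) (t (u (h)) (r (h)))) : B
  (q (k (t (q (s) (s)) (r (h)))) (g (t (q (s) (s)) (k (m))) (t (u (h)) (r (h))))) : C
(u (q (k (t (q (s) (s)) (r (h)))) (g (t (q (s) (s)) (k (m))) (t (u (h)) (r (h)))))) : C


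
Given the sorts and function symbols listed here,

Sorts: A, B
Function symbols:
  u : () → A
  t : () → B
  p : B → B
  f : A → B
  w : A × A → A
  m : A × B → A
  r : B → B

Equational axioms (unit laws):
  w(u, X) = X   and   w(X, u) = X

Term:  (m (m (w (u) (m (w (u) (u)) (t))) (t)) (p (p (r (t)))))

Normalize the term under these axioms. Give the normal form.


1. (m (m (w (u) (m (w (u) (u)) (t))) (t)) (p (p (r (t)))))  →  (m (m (m (w (u) (u)) (t)) (t)) (p (p (r (t)))))
2. (m (m (m (w (u) (u)) (t)) (t)) (p (p (r (t)))))  →  (m (m (m (u) (t)) (t)) (p (p (r (t)))))

normal form = (m (m (m (u) (t)) (t)) (p (p (r (t)))))


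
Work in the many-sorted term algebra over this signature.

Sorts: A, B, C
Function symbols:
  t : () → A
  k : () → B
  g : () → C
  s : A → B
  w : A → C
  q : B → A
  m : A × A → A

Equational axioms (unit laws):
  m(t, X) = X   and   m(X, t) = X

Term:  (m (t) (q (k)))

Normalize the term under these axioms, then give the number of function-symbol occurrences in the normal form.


size = 2

1. (m (t) (q (k)))  →  (q (k))
normal form: (q (k))


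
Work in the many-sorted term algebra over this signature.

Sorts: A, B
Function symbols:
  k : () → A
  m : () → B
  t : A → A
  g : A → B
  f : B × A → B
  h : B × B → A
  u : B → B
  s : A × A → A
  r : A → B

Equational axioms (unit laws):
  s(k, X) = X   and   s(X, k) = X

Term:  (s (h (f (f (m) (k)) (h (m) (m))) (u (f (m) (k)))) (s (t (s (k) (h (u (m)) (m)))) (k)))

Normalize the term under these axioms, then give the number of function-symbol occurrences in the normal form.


size = 18

1. (s (h (f (f (m) (k)) (h (m) (m))) (u (f (m) (k)))) (s (t (s (k) (h (u (m)) (m)))) (k)))  →  (s (h (f (f (m) (k)) (h (m) (m))) (u (f (m) (k)))) (t (s (k) (h (u (m)) (m)))))
2. (s (h (f (f (m) (k)) (h (m) (m))) (u (f (m) (k)))) (t (s (k) (h (u (m)) (m)))))  →  (s (h (f (f (m) (k)) (h (m) (m))) (u (f (m) (k)))) (t (h (u (m)) (m))))
normal form: (s (h (f (f (m) (k)) (h (m) (m))) (u (f (m) (k)))) (t (h (u (m)) (m))))


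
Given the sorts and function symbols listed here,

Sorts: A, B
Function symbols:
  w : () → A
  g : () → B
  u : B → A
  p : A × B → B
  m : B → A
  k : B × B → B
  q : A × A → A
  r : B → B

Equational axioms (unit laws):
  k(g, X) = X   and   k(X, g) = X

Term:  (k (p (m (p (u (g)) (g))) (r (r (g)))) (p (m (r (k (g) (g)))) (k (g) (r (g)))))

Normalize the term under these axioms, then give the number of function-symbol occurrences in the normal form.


1. (k (p (m (p (u (g)) (g))) (r (r (g)))) (p (m (r (k (g) (g)))) (k (g) (r (g)))))  →  (k (p (m (p (u (g)) (g))) (r (r (g)))) (p (m (r (g))) (k (g) (r (g)))))
2. (k (p (m (p (u (g)) (g))) (r (r (g)))) (p (m (r (g))) (k (g) (r (g)))))  →  (k (p (m (p (u (g)) (g))) (r (r (g)))) (p (m (r (g))) (r (g))))
normal form: (k (p (m (p (u (g)) (g))) (r (r (g)))) (p (m (r (g))) (r (g))))

size = 16


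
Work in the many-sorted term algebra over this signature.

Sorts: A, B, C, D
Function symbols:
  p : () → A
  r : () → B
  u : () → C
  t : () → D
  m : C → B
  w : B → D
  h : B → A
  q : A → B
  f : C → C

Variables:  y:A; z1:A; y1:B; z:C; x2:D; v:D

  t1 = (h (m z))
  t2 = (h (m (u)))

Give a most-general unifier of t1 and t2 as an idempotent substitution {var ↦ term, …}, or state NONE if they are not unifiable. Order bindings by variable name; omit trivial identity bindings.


{z ↦ (u)}


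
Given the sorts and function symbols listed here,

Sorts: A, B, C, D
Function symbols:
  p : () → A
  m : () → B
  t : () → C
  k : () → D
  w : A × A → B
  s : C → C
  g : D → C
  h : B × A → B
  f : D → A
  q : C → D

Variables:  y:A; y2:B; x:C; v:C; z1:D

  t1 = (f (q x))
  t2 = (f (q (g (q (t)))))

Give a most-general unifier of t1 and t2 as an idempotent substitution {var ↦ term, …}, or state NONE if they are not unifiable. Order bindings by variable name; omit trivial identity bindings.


{x ↦ (g (q (t)))}


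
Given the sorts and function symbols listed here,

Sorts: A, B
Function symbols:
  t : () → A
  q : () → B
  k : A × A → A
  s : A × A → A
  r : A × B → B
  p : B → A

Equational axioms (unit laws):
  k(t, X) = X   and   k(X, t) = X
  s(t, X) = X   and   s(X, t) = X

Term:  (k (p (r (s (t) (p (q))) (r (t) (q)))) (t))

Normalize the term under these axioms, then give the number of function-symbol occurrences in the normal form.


1. (k (p (r (s (t) (p (q))) (r (t) (q)))) (t))  →  (p (r (s (t) (p (q))) (r (t) (q))))
2. (p (r (s (t) (p (q))) (r (t) (q))))  →  (p (r (p (q)) (r (t) (q))))
normal form: (p (r (p (q)) (r (t) (q))))

size = 7


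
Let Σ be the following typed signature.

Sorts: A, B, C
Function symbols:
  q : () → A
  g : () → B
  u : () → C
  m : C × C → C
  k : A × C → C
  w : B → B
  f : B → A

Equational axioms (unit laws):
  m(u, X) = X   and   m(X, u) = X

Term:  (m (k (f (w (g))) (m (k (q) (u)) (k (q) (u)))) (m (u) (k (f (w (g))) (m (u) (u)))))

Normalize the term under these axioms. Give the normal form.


1. (m (k (f (w (g))) (m (k (q) (u)) (k (q) (u)))) (m (u) (k (f (w (g))) (m (u) (u)))))  →  (m (k (f (w (g))) (m (k (q) (u)) (k (q) (u)))) (k (f (w (g))) (m (u) (u))))
2. (m (k (f (w (g))) (m (k (q) (u)) (k (q) (u)))) (k (f (w (g))) (m (u) (u))))  →  (m (k (f (w (g))) (m (k (q) (u)) (k (q) (u)))) (k (f (w (g))) (u)))

normal form = (m (k (f (w (g))) (m (k (q) (u)) (k (q) (u)))) (k (f (w (g))) (u)))


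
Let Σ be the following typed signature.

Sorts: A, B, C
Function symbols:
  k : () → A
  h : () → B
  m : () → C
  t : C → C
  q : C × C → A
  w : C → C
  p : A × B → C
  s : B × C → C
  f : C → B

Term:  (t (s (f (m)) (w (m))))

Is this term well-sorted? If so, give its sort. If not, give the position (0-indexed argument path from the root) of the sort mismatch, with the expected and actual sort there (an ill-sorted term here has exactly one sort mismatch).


well-sorted; sort = C

      (m) : C
    (f (m)) : B
      (m) : C
    (w (m)) : C
  (s (f (m)) (w (m))) : C
(t (s (f (m)) (w (m)))) : C


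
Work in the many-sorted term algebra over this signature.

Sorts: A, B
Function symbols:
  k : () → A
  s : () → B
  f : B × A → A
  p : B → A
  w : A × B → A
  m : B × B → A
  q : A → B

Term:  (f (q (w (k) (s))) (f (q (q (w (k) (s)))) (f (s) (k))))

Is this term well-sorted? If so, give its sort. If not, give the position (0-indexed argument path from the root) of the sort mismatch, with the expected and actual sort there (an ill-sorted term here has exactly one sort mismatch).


ill-sorted at position [1, 0, 0]: expected A, got B

      (k) : A
      (s) : B
    (w (k) (s)) : A
  (q (w (k) (s))) : B
          (k) : A
          (s) : B
        (w (k) (s)) : A
      (q (w (k) (s))) : B
    (q (q (w (k) (s)))) : ✗ arg 0 at [1, 0, 0] has sort B, expected A
      (s) : B
      (k) : A
    (f (s) (k)) : A


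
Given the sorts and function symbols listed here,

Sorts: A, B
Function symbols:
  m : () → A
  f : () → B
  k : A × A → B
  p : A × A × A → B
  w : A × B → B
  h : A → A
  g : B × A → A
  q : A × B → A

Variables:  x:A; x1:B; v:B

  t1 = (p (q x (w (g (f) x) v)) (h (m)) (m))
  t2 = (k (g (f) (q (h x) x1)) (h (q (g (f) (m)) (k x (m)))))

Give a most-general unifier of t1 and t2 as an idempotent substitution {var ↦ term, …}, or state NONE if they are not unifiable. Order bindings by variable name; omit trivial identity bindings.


head clash or occurs-check failure — not unifiable

NONE (not unifiable)


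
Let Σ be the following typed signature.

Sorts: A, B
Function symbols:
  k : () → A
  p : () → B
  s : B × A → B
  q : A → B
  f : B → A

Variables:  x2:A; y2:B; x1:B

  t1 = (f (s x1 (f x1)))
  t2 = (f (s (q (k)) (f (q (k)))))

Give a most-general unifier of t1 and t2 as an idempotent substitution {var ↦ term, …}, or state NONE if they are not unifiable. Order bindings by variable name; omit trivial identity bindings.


{x1 ↦ (q (k))}


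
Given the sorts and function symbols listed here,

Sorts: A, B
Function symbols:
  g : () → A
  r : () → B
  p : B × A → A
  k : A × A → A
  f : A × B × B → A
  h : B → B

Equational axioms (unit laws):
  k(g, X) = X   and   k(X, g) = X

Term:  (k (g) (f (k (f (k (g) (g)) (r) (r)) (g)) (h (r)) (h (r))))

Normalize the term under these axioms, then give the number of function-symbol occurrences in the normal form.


1. (k (g) (f (k (f (k (g) (g)) (r) (r)) (g)) (h (r)) (h (r))))  →  (f (k (f (k (g) (g)) (r) (r)) (g)) (h (r)) (h (r)))
2. (f (k (f (k (g) (g)) (r) (r)) (g)) (h (r)) (h (r)))  →  (f (f (k (g) (g)) (r) (r)) (h (r)) (h (r)))
3. (f (f (k (g) (g)) (r) (r)) (h (r)) (h (r)))  →  (f (f (g) (r) (r)) (h (r)) (h (r)))
normal form: (f (f (g) (r) (r)) (h (r)) (h (r)))

size = 9


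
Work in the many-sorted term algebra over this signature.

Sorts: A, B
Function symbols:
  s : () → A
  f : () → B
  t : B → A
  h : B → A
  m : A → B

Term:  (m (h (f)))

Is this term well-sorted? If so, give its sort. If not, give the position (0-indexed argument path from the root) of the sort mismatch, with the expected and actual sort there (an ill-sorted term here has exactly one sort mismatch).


    (f) : B
  (h (f)) : A
(m (h (f))) : B

well-sorted; sort = B


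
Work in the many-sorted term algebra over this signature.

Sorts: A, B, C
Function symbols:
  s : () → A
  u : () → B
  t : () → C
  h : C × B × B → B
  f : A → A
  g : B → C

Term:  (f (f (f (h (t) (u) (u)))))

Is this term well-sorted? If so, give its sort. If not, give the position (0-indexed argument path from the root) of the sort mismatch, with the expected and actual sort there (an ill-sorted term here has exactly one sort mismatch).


        (t) : C
        (u) : B
        (u) : B
      (h (t) (u) (u)) : B
    (f (h (t) (u) (u))) : ✗ arg 0 at [0, 0, 0] has sort B, expected A

ill-sorted at position [0, 0, 0]: expected A, got B


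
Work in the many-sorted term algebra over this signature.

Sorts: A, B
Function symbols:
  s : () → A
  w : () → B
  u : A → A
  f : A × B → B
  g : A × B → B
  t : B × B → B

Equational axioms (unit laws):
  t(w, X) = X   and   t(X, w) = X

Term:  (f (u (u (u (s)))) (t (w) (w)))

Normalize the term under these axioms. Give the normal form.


1. (f (u (u (u (s)))) (t (w) (w)))  →  (f (u (u (u (s)))) (w))

normal form = (f (u (u (u (s)))) (w))


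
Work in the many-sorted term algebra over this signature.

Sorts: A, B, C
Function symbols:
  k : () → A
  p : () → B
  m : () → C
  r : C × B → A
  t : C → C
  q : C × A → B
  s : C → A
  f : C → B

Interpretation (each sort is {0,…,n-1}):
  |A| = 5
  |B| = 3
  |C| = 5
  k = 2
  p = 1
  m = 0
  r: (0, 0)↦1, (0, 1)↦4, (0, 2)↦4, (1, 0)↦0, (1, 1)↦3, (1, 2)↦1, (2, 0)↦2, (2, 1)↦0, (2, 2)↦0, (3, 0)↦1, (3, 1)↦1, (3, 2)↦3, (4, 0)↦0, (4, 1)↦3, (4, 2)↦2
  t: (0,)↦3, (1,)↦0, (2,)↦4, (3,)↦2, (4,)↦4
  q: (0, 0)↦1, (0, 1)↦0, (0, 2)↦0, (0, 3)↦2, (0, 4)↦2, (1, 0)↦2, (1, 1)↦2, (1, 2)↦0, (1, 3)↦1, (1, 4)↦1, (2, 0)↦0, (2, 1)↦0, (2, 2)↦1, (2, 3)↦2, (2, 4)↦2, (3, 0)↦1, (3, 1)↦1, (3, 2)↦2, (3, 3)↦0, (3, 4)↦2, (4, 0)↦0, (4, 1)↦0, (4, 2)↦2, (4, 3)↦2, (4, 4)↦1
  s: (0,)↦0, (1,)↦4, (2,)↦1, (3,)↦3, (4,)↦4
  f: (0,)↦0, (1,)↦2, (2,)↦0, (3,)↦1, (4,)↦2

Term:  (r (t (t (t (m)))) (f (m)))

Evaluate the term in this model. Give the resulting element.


  m = 0
  (t (m)) = t(0,) = 3
  (t (t (m))) = t(3,) = 2
  (t (t (t (m)))) = t(2,) = 4
  m = 0
  (f (m)) = f(0,) = 0
  (r (t (t (t (m)))) (f (m))) = r(4, 0) = 0

value = 0


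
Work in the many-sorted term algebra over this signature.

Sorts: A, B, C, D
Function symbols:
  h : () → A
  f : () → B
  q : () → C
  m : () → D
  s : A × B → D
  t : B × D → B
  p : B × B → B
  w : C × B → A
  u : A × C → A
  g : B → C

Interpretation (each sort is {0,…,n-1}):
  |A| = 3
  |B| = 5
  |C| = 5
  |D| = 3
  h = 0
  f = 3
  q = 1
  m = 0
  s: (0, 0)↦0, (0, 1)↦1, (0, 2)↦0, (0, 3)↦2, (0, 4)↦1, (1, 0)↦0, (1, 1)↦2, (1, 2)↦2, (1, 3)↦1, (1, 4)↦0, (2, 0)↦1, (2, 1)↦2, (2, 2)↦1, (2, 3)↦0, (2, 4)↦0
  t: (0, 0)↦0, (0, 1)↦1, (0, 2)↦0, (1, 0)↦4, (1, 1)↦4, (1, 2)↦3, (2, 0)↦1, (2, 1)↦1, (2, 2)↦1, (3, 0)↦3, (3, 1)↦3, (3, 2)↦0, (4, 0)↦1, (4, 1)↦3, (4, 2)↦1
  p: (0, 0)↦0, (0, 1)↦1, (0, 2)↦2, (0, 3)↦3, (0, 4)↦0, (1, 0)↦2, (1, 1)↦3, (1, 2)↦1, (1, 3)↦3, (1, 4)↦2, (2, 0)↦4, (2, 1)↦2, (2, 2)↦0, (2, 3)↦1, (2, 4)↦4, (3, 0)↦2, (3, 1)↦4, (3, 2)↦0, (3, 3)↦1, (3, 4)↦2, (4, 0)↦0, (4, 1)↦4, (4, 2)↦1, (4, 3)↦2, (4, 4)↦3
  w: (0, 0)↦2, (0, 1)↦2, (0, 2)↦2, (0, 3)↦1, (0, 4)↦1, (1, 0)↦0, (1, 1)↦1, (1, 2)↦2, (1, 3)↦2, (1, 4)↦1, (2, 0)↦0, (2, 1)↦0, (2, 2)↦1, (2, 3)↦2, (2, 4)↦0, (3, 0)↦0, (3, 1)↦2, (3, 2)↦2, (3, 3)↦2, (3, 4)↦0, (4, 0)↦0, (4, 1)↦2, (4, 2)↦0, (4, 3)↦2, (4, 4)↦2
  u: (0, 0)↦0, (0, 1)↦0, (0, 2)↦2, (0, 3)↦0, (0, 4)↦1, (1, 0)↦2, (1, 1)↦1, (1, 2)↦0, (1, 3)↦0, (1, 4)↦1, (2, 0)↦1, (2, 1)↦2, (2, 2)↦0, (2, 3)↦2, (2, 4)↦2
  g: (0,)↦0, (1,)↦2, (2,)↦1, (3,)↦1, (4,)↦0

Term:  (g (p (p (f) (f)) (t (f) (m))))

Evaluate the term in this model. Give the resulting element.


  f = 3
  f = 3
  (p (f) (f)) = p(3, 3) = 1
  f = 3
  m = 0
  (t (f) (m)) = t(3, 0) = 3
  (p (p (f) (f)) (t (f) (m))) = p(1, 3) = 3
  (g (p (p (f) (f)) (t (f) (m)))) = g(3,) = 1

value = 1


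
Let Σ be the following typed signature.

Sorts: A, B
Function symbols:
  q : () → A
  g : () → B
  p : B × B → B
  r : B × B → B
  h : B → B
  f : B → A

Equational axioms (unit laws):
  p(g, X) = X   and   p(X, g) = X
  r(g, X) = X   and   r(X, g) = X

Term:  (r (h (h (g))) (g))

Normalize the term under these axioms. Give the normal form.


normal form = (h (h (g)))

1. (r (h (h (g))) (g))  →  (h (h (g)))


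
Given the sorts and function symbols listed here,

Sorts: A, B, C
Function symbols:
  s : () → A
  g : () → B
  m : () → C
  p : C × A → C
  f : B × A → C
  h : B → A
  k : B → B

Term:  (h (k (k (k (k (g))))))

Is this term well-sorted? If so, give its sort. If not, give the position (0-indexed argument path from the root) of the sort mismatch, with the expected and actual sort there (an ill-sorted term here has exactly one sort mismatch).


          (g) : B
        (k (g)) : B
      (k (k (g))) : B
    (k (k (k (g)))) : B
  (k (k (k (k (g))))) : B
(h (k (k (k (k (g)))))) : A

well-sorted; sort = A


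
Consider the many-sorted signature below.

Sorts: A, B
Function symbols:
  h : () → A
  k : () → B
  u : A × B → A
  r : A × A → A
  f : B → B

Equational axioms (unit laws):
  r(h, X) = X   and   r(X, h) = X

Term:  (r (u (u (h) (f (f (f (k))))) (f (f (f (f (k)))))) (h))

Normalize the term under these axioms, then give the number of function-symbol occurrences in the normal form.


size = 12

1. (r (u (u (h) (f (f (f (k))))) (f (f (f (f (k)))))) (h))  →  (u (u (h) (f (f (f (k))))) (f (f (f (f (k))))))
normal form: (u (u (h) (f (f (f (k))))) (f (f (f (f (k))))))


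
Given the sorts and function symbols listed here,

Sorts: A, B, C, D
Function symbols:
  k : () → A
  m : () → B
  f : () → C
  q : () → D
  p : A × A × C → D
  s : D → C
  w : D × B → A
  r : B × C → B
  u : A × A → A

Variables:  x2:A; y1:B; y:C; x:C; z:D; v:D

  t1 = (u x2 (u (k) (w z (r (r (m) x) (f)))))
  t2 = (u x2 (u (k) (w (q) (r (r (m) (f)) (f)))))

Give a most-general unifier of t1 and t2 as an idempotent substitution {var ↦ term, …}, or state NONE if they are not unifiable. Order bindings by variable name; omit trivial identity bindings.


{x ↦ (f), z ↦ (q)}


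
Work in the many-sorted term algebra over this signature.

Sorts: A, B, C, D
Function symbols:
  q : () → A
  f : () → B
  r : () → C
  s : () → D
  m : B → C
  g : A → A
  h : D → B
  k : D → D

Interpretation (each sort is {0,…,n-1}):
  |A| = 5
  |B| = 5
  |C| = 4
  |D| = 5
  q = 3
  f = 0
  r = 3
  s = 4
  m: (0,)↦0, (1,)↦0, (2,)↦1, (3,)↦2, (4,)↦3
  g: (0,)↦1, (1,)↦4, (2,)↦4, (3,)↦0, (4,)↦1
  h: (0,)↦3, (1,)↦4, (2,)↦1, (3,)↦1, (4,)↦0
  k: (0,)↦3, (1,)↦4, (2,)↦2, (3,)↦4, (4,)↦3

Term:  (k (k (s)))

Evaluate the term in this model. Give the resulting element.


value = 4

  s = 4
  (k (s)) = k(4,) = 3
  (k (k (s))) = k(3,) = 4


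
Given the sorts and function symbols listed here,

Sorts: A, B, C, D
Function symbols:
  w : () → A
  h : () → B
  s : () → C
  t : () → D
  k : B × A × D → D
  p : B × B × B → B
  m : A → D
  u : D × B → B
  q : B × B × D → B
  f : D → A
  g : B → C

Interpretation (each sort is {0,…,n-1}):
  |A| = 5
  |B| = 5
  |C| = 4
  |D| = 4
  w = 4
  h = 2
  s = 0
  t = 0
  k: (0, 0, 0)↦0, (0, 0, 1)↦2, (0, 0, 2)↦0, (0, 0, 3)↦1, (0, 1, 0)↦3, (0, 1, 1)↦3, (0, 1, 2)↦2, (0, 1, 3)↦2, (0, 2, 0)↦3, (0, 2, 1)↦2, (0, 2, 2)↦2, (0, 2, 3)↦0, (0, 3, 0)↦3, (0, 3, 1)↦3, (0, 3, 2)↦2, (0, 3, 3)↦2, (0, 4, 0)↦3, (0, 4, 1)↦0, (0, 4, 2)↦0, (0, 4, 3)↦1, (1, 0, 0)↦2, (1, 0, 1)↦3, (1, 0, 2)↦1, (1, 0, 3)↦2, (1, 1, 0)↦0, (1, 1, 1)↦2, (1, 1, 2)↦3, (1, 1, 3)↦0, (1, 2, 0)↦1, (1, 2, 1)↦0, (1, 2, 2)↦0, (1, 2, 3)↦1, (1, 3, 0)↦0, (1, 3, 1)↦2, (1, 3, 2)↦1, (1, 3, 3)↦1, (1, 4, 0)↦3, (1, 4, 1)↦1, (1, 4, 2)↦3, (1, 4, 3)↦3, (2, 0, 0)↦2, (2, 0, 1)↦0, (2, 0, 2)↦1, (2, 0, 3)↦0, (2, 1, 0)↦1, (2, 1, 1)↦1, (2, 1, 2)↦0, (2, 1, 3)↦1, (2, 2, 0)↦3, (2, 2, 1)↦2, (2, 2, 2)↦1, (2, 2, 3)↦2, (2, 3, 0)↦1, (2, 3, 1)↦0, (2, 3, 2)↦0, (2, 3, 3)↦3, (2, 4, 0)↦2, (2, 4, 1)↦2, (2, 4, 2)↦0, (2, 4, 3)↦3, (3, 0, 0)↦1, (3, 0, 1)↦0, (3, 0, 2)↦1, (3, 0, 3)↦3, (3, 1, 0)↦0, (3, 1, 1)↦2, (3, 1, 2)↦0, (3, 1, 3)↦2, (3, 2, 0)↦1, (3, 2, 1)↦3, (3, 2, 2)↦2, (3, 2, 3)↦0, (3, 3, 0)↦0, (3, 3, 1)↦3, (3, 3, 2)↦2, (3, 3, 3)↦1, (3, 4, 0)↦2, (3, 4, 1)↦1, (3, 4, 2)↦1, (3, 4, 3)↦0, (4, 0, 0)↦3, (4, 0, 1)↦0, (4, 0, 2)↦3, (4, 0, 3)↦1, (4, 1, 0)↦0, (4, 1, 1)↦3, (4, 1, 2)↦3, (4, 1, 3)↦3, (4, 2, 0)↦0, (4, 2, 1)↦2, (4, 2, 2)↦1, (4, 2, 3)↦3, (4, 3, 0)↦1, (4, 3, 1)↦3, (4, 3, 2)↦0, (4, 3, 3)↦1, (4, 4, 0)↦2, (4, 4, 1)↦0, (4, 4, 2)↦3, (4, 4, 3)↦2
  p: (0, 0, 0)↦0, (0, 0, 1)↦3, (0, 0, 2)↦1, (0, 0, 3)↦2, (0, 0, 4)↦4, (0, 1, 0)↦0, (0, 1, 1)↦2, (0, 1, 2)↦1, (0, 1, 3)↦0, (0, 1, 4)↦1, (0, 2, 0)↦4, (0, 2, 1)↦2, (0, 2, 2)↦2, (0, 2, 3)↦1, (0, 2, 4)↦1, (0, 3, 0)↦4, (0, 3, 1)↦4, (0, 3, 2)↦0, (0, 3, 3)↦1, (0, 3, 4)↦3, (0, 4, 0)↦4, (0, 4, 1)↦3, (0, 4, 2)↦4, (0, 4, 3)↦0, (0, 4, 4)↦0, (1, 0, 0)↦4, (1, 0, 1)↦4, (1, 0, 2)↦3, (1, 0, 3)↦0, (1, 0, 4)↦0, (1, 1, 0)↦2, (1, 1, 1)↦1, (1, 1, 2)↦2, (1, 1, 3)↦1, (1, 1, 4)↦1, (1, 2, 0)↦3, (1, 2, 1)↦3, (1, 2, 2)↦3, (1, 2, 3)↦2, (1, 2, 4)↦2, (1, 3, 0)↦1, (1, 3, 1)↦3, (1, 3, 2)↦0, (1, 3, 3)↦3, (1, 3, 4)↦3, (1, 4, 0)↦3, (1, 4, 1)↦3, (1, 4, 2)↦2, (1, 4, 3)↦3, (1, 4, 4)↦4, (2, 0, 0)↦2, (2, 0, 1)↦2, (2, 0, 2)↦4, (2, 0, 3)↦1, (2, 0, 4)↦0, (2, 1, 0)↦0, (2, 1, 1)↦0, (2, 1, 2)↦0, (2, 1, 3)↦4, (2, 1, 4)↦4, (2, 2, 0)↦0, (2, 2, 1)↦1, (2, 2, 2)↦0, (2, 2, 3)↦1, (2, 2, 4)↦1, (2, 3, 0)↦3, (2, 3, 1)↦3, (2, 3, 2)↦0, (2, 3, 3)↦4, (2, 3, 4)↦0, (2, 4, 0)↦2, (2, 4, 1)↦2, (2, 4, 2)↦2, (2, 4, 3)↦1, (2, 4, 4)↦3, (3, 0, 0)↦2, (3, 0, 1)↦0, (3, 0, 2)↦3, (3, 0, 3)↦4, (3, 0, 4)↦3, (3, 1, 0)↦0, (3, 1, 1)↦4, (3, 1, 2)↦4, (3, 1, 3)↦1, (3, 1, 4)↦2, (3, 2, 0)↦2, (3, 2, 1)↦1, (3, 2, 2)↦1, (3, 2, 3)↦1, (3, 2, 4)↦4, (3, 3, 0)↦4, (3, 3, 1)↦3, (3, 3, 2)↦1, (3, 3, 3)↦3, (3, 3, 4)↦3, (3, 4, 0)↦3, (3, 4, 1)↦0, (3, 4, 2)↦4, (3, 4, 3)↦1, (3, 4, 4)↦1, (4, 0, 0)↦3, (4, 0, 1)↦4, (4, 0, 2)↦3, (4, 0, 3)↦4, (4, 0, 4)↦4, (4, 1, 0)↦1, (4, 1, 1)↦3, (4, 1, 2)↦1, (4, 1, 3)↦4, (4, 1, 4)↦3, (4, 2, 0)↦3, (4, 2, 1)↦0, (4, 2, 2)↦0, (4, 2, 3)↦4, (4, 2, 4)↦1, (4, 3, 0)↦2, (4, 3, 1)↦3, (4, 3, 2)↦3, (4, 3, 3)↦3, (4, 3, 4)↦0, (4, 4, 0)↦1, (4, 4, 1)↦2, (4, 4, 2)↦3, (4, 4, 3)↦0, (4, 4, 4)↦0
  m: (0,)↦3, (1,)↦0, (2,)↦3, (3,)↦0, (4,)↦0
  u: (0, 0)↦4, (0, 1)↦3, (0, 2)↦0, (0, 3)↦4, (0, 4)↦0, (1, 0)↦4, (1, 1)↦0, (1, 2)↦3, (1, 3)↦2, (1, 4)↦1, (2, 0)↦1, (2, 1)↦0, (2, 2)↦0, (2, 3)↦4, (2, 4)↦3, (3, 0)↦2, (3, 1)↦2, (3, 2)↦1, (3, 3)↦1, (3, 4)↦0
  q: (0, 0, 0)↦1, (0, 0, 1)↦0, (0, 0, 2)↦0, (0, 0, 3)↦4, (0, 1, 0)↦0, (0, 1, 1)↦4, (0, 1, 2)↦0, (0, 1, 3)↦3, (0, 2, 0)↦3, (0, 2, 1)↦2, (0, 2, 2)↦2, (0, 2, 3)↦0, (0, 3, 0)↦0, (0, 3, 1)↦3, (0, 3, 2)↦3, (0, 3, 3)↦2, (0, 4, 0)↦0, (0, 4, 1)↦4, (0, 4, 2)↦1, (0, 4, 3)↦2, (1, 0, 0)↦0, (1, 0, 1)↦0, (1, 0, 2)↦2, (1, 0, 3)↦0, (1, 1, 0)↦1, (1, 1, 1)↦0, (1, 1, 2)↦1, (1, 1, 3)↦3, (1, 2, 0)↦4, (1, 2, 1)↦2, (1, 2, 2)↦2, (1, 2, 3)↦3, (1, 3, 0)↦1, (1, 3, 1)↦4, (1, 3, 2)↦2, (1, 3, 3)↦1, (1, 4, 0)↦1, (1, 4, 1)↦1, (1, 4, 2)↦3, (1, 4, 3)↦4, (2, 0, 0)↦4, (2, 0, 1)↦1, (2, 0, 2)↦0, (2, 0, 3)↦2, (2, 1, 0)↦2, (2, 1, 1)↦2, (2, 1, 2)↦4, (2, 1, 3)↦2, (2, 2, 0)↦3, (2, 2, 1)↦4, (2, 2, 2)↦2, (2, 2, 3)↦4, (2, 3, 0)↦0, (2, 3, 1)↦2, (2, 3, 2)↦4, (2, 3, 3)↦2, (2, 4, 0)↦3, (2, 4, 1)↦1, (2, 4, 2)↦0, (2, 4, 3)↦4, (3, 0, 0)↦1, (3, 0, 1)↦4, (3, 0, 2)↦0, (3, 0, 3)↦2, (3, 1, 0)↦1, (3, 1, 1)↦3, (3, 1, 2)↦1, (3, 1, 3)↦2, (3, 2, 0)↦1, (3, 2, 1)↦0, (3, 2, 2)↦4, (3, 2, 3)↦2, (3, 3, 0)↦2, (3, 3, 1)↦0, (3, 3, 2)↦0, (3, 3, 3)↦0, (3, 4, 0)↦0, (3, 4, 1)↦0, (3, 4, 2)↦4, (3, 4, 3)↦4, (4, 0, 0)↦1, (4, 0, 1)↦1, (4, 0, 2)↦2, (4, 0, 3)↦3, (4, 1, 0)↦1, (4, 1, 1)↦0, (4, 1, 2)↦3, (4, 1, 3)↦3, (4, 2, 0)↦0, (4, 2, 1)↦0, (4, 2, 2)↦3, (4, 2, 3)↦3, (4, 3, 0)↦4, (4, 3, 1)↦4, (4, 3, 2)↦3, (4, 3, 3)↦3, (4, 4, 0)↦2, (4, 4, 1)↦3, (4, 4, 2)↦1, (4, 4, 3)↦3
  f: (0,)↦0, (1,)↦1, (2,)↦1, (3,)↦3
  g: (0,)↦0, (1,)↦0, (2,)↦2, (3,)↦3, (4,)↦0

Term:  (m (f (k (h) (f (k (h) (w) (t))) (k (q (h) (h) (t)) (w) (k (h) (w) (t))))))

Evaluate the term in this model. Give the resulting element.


  h = 2
  h = 2
  w = 4
  t = 0
  (k (h) (w) (t)) = k(2, 4, 0) = 2
  (f (k (h) (w) (t))) = f(2,) = 1
  h = 2
  h = 2
  t = 0
  (q (h) (h) (t)) = q(2, 2, 0) = 3
  w = 4
  h = 2
  w = 4
  t = 0
  (k (h) (w) (t)) = k(2, 4, 0) = 2
  (k (q (h) (h) (t)) (w) (k (h) (w) (t))) = k(3, 4, 2) = 1
  (k (h) (f (k (h) (w) (t))) (k (q (h) (h) (t)) (w) (k (h) (w) (t)))) = k(2, 1, 1) = 1
  (f (k (h) (f (k (h) (w) (t))) (k (q (h) (h) (t)) (w) (k (h) (w) (t))))) = f(1,) = 1
  (m (f (k (h) (f (k (h) (w) (t))) (k (q (h) (h) (t)) (w) (k (h) (w) (t)))))) = m(1,) = 0

value = 0


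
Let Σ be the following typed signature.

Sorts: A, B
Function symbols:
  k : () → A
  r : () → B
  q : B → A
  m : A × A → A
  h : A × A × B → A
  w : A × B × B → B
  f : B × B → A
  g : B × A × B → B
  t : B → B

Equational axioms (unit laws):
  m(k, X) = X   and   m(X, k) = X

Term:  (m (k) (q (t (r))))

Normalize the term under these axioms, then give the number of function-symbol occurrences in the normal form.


1. (m (k) (q (t (r))))  →  (q (t (r)))
normal form: (q (t (r)))

size = 3


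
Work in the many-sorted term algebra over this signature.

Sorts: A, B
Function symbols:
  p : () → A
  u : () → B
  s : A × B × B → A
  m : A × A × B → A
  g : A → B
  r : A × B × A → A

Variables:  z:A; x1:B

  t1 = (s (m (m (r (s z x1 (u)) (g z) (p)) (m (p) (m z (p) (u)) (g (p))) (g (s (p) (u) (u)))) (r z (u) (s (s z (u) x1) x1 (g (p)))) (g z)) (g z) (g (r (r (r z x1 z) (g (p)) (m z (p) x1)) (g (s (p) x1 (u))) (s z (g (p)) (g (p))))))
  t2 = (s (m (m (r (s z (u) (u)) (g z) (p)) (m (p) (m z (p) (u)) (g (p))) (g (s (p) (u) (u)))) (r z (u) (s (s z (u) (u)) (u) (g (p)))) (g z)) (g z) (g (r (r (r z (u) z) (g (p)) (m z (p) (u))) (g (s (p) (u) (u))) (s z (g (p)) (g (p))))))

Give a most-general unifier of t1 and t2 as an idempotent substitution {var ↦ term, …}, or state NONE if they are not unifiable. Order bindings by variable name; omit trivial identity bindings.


{x1 ↦ (u)}


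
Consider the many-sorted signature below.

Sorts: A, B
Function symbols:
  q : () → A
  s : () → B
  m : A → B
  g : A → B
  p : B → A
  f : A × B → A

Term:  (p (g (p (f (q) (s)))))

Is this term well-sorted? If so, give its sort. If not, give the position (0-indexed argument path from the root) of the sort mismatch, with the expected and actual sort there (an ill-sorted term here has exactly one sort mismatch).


ill-sorted at position [0, 0, 0]: expected B, got A

        (q) : A
        (s) : B
      (f (q) (s)) : A
    (p (f (q) (s))) : ✗ arg 0 at [0, 0, 0] has sort A, expected B


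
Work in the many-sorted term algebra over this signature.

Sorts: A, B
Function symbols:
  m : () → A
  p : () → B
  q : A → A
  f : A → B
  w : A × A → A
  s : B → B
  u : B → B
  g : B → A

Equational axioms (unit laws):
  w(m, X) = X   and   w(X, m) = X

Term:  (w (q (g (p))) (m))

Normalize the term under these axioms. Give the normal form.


normal form = (q (g (p)))

1. (w (q (g (p))) (m))  →  (q (g (p)))


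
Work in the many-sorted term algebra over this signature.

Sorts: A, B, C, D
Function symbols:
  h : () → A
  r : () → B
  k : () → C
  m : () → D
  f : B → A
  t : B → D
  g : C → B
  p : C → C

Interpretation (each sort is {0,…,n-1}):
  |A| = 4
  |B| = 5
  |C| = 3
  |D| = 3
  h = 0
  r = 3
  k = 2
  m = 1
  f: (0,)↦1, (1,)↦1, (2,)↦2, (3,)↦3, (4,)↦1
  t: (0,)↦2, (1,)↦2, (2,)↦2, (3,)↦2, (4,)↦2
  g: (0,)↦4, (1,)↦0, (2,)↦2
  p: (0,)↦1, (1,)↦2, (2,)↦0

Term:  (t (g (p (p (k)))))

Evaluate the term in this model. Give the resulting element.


value = 2

  k = 2
  (p (k)) = p(2,) = 0
  (p (p (k))) = p(0,) = 1
  (g (p (p (k)))) = g(1,) = 0
  (t (g (p (p (k))))) = t(0,) = 2


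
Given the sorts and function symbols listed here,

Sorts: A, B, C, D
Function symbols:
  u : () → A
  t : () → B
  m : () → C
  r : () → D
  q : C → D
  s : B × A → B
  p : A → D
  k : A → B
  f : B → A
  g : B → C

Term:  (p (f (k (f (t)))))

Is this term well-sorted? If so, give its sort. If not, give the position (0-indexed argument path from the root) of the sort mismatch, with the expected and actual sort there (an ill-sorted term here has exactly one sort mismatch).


        (t) : B
      (f (t)) : A
    (k (f (t))) : B
  (f (k (f (t)))) : A
(p (f (k (f (t))))) : D

well-sorted; sort = D


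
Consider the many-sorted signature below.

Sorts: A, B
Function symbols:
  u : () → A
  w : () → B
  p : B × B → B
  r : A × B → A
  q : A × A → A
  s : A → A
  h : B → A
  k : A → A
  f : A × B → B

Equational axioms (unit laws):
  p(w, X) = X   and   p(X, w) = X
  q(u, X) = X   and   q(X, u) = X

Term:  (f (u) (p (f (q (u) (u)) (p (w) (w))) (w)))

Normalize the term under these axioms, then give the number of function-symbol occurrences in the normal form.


1. (f (u) (p (f (q (u) (u)) (p (w) (w))) (w)))  →  (f (u) (f (q (u) (u)) (p (w) (w))))
2. (f (u) (f (q (u) (u)) (p (w) (w))))  →  (f (u) (f (u) (p (w) (w))))
3. (f (u) (f (u) (p (w) (w))))  →  (f (u) (f (u) (w)))
normal form: (f (u) (f (u) (w)))

size = 5


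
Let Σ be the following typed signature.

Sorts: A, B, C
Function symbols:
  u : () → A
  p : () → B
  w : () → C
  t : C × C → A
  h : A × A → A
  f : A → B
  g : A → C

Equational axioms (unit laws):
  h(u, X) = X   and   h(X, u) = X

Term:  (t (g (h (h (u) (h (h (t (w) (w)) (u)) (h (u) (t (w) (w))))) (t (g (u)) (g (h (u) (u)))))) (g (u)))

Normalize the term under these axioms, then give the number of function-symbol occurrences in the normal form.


size = 17

1. (t (g (h (h (u) (h (h (t (w) (w)) (u)) (h (u) (t (w) (w))))) (t (g (u)) (g (h (u) (u)))))) (g (u)))  →  (t (g (h (h (h (t (w) (w)) (u)) (h (u) (t (w) (w)))) (t (g (u)) (g (h (u) (u)))))) (g (u)))
2. (t (g (h (h (h (t (w) (w)) (u)) (h (u) (t (w) (w)))) (t (g (u)) (g (h (u) (u)))))) (g (u)))  →  (t (g (h (h (t (w) (w)) (h (u) (t (w) (w)))) (t (g (u)) (g (h (u) (u)))))) (g (u)))
3. (t (g (h (h (t (w) (w)) (h (u) (t (w) (w)))) (t (g (u)) (g (h (u) (u)))))) (g (u)))  →  (t (g (h (h (t (w) (w)) (t (w) (w))) (t (g (u)) (g (h (u) (u)))))) (g (u)))
4. (t (g (h (h (t (w) (w)) (t (w) (w))) (t (g (u)) (g (h (u) (u)))))) (g (u)))  →  (t (g (h (h (t (w) (w)) (t (w) (w))) (t (g (u)) (g (u))))) (g (u)))
normal form: (t (g (h (h (t (w) (w)) (t (w) (w))) (t (g (u)) (g (u))))) (g (u)))


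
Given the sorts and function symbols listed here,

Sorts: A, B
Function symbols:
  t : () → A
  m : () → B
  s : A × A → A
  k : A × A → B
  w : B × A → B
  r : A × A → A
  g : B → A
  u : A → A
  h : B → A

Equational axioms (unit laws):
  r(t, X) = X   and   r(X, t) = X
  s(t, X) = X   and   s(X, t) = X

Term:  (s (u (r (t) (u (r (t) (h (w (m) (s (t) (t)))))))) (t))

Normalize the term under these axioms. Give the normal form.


normal form = (u (u (h (w (m) (t)))))

1. (s (u (r (t) (u (r (t) (h (w (m) (s (t) (t)))))))) (t))  →  (u (r (t) (u (r (t) (h (w (m) (s (t) (t))))))))
2. (u (r (t) (u (r (t) (h (w (m) (s (t) (t))))))))  →  (u (u (r (t) (h (w (m) (s (t) (t)))))))
3. (u (u (r (t) (h (w (m) (s (t) (t)))))))  →  (u (u (h (w (m) (s (t) (t))))))
4. (u (u (h (w (m) (s (t) (t))))))  →  (u (u (h (w (m) (t)))))


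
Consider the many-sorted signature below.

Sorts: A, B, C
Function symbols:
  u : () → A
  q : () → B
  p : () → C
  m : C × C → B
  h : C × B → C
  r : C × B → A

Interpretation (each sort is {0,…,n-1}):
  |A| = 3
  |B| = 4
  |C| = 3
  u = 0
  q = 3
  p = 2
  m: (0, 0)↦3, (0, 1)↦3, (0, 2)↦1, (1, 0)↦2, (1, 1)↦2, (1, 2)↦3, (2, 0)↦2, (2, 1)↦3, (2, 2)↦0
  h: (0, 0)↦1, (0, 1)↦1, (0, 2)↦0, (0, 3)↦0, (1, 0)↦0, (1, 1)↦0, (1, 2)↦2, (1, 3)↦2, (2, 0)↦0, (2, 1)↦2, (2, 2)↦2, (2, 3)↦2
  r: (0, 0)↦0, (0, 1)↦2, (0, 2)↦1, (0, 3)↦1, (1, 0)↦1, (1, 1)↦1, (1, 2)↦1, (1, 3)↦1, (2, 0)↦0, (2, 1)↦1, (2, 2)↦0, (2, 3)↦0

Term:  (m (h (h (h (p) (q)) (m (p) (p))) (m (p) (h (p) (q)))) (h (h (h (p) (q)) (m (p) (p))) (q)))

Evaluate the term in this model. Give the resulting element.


value = 2

  p = 2
  q = 3
  (h (p) (q)) = h(2, 3) = 2
  p = 2
  p = 2
  (m (p) (p)) = m(2, 2) = 0
  (h (h (p) (q)) (m (p) (p))) = h(2, 0) = 0
  p = 2
  p = 2
  q = 3
  (h (p) (q)) = h(2, 3) = 2
  (m (p) (h (p) (q))) = m(2, 2) = 0
  (h (h (h (p) (q)) (m (p) (p))) (m (p) (h (p) (q)))) = h(0, 0) = 1
  p = 2
  q = 3
  (h (p) (q)) = h(2, 3) = 2
  p = 2
  p = 2
  (m (p) (p)) = m(2, 2) = 0
  (h (h (p) (q)) (m (p) (p))) = h(2, 0) = 0
  q = 3
  (h (h (h (p) (q)) (m (p) (p))) (q)) = h(0, 3) = 0
  (m (h (h (h (p) (q)) (m (p) (p))) (m (p) (h (p) (q)))) (h (h (h (p) (q)) (m (p) (p))) (q))) = m(1, 0) = 2


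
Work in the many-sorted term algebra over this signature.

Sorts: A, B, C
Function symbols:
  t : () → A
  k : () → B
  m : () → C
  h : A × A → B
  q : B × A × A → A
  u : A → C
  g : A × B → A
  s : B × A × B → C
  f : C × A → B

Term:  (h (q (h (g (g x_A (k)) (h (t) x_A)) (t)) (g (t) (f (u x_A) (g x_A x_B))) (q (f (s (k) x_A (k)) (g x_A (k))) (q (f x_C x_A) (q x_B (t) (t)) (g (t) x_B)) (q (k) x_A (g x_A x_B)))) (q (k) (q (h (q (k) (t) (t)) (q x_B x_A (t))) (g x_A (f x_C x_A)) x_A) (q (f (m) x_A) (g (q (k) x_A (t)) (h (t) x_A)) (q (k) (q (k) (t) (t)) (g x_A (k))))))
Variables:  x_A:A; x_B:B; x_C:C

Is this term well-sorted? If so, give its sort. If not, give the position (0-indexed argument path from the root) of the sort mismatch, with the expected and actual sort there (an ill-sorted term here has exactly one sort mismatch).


well-sorted; sort = B

          x_A : A
          (k) : B
        (g x_A (k)) : A
          (t) : A
          x_A : A
        (h (t) x_A) : B
      (g (g x_A (k)) (h (t) x_A)) : A
      (t) : A
    (h (g (g x_A (k)) (h (t) x_A)) (t)) : B
      (t) : A
          x_A : A
        (u x_A) : C
          x_A : A
          x_B : B
        (g x_A x_B) : A
      (f (u x_A) (g x_A x_B)) : B
    (g (t) (f (u x_A) (g x_A x_B))) : A
          (k) : B
          x_A : A
          (k) : B
        (s (k) x_A (k)) : C
          x_A : A
          (k) : B
        (g x_A (k)) : A
      (f (s (k) x_A (k)) (g x_A (k))) : B
          x_C : C
          x_A : A
        (f x_C x_A) : B
          x_B : B
          (t) : A
          (t) : A
        (q x_B (t) (t)) : A
          (t) : A
          x_B : B
        (g (t) x_B) : A
      (q (f x_C x_A) (q x_B (t) (t)) (g (t) x_B)) : A
        (k) : B
        x_A : A
          x_A : A
          x_B : B
        (g x_A x_B) : A
      (q (k) x_A (g x_A x_B)) : A
    (q (f (s (k) x_A (k)) (g x_A (k))) (q (f x_C x_A) (q x_B (t) (t)) (g (t) x_B)) (q (k) x_A (g x_A x_B))) : A
  (q (h (g (g x_A (k)) (h (t) x_A)) (t)) (g (t) (f (u x_A) (g x_A x_B))) (q (f (s (k) x_A (k)) (g x_A (k))) (q (f x_C x_A) (q x_B (t) (t)) (g (t) x_B)) (q (k) x_A (g x_A x_B)))) : A
    (k) : B
          (k) : B
          (t) : A
          (t) : A
        (q (k) (t) (t)) : A
          x_B : B
          x_A : A
          (t) : A
        (q x_B x_A (t)) : A
      (h (q (k) (t) (t)) (q x_B x_A (t))) : B
        x_A : A
          x_C : C
          x_A : A
        (f x_C x_A) : B
      (g x_A (f x_C x_A)) : A
      x_A : A
    (q (h (q (k) (t) (t)) (q x_B x_A (t))) (g x_A (f x_C x_A)) x_A) : A
        (m) : C
        x_A : A
      (f (m) x_A) : B
          (k) : B
          x_A : A
          (t) : A
        (q (k) x_A (t)) : A
          (t) : A
          x_A : A
        (h (t) x_A) : B
      (g (q (k) x_A (t)) (h (t) x_A)) : A
        (k) : B
          (k) : B
          (t) : A
          (t) : A
        (q (k) (t) (t)) : A
          x_A : A
          (k) : B
        (g x_A (k)) : A
      (q (k) (q (k) (t) (t)) (g x_A (k))) : A
    (q (f (m) x_A) (g (q (k) x_A (t)) (h (t) x_A)) (q (k) (q (k) (t) (t)) (g x_A (k)))) : A
  (q (k) (q (h (q (k) (t) (t)) (q x_B x_A (t))) (g x_A (f x_C x_A)) x_A) (q (f (m) x_A) (g (q (k) x_A (t)) (h (t) x_A)) (q (k) (q (k) (t) (t)) (g x_A (k))))) : A
(h (q (h (g (g x_A (k)) (h (t) x_A)) (t)) (g (t) (f (u x_A) (g x_A x_B))) (q (f (s (k) x_A (k)) (g x_A (k))) (q (f x_C x_A) (q x_B (t) (t)) (g (t) x_B)) (q (k) x_A (g x_A x_B)))) (q (k) (q (h (q (k) (t) (t)) (q x_B x_A (t))) (g x_A (f x_C x_A)) x_A) (q (f (m) x_A) (g (q (k) x_A (t)) (h (t) x_A)) (q (k) (q (k) (t) (t)) (g x_A (k)))))) : B
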